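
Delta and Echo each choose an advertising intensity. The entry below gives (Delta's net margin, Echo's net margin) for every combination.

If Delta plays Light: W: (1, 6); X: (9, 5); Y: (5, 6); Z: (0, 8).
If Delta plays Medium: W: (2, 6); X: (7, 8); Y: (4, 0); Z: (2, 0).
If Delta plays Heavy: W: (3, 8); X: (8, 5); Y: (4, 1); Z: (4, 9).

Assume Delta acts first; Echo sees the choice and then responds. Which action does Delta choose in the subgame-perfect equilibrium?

Work backward from Echo's decision.
- Light: BR = Z, leader payoff 0.
- Medium: BR = X, leader payoff 7.
- Heavy: BR = Z, leader payoff 4.
Maximizing over 0, 7, 4, Delta chooses Medium. Subgame-perfect outcome: (Medium, X) with payoffs (7, 8).

Medium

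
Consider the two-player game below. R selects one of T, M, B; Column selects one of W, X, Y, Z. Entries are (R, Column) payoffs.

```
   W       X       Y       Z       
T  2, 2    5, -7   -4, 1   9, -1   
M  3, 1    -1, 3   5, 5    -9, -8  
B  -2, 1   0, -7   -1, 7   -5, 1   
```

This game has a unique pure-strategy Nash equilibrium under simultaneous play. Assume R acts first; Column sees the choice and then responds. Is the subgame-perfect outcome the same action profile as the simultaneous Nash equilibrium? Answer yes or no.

yes

Solve by backward induction (R leads).
- T → Column plays W (best of 2, -7, 1, -1); R gets 2.
- M → Column plays Y (best of 1, 3, 5, -8); R gets 5.
- B → Column plays Y (best of 1, -7, 7, 1); R gets -1.
Among 2, 5, -1, the best is 5 at M. Subgame-perfect outcome: (M, Y) with payoffs (5, 5).
Under simultaneous play:
R's best replies: W→M; X→T; Y→M; Z→T.
Column's best replies: T→W; M→Y; B→Y.
The unique mutual best reply is (M, Y), giving (5, 5).
Sequential outcome (M, Y) coincides with the Nash profile (M, Y).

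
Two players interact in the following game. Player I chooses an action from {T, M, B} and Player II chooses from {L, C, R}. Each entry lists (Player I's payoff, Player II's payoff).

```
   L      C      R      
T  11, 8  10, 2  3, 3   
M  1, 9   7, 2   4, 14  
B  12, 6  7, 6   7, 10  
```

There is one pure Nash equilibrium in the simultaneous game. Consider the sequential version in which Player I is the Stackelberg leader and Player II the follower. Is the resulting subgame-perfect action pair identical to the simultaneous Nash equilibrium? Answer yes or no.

Work backward from Player II's decision.
- T: BR = L, leader payoff 11.
- M: BR = R, leader payoff 4.
- B: BR = R, leader payoff 7.
Maximizing over 11, 4, 7, Player I chooses T. Subgame-perfect outcome: (T, L) with payoffs (11, 8).
Now find the simultaneous Nash equilibrium.
Player I's best replies: L→B; C→T; R→B.
Player II's best replies: T→L; M→R; B→R.
Only (B, R) has each player best-responding; Nash payoffs (7, 10).
Sequential outcome (T, L) differs from the Nash profile (B, R).

no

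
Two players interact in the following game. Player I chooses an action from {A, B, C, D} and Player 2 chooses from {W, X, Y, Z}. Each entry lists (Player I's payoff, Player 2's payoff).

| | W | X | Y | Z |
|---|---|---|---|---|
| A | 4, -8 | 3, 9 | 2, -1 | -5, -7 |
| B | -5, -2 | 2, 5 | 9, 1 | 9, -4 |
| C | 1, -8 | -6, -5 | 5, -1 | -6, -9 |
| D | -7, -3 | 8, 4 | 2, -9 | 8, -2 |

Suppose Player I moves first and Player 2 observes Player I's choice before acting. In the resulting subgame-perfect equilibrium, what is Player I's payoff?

8

Solve by backward induction (Player I leads).
- A: Player 2 compares -8, 9, -1, -7 and picks X; Player I would get 3.
- B: Player 2 compares -2, 5, 1, -4 and picks X; Player I would get 2.
- C: Player 2 compares -8, -5, -1, -9 and picks Y; Player I would get 5.
- D: Player 2 compares -3, 4, -9, -2 and picks X; Player I would get 8.
Player I's induced payoffs are 3, 2, 5, 8, so Player I commits to D. Subgame-perfect outcome: (D, X) with payoffs (8, 4).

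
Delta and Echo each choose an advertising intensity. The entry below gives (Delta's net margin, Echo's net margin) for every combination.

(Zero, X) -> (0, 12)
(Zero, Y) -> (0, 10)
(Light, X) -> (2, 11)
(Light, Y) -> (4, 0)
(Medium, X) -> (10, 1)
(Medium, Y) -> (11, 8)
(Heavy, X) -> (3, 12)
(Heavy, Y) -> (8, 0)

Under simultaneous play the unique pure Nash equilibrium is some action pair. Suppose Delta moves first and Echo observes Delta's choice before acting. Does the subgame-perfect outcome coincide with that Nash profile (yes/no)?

yes

Backward induction with Delta moving first.
- Zero: BR = X, leader payoff 0.
- Light: BR = X, leader payoff 2.
- Medium: BR = Y, leader payoff 11.
- Heavy: BR = X, leader payoff 3.
Among 0, 2, 11, 3, the best is 11 at Medium. Subgame-perfect outcome: (Medium, Y) with payoffs (11, 8).
For the simultaneous game, intersect best replies.
Delta's best replies: X→Medium; Y→Medium.
Echo's best replies: Zero→X; Light→X; Medium→Y; Heavy→X.
Only (Medium, Y) has each player best-responding; Nash payoffs (11, 8).
Sequential outcome (Medium, Y) coincides with the Nash profile (Medium, Y).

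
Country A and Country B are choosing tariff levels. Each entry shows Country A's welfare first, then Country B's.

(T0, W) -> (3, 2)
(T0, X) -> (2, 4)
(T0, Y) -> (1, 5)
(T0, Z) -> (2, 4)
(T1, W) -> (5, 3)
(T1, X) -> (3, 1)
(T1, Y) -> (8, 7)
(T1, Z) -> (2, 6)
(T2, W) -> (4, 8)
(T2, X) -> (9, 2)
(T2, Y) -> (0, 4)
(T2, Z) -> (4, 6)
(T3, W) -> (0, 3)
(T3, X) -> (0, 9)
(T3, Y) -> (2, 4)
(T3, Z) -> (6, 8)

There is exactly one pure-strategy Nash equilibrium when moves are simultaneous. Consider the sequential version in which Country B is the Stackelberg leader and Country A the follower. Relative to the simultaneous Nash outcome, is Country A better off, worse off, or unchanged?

Work backward from Country A's decision.
- W: BR = T1, leader payoff 3.
- X: BR = T2, leader payoff 2.
- Y: BR = T1, leader payoff 7.
- Z: BR = T3, leader payoff 8.
Among 3, 2, 7, 8, the best is 8 at Z. Subgame-perfect outcome: (T3, Z) with payoffs (6, 8).
Now find the simultaneous Nash equilibrium.
Country A's best replies: W→T1; X→T2; Y→T1; Z→T3.
Country B's best replies: T0→Y; T1→Y; T2→W; T3→X.
The unique mutual best reply is (T1, Y), giving (8, 7).
Country A earns 6 sequentially versus 8 at the Nash outcome: worse off.

worse off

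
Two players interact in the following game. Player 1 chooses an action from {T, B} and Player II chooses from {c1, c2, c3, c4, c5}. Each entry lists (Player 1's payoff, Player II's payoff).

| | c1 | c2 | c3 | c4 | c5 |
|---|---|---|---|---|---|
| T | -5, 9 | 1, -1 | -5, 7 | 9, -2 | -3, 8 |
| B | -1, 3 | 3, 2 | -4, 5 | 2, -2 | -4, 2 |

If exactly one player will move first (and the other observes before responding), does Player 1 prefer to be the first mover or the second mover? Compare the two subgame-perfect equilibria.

second

If Player 1 leads: Player II's best replies are T→c1, B→c3; Player 1's induced payoffs -5, -4; outcome (B, c3), payoffs (-4, 5).
If Player II leads: Player 1's best replies are c1→B, c2→B, c3→B, c4→T, c5→T; Player II's induced payoffs 3, 2, 5, -2, 8; outcome (T, c5), payoffs (-3, 8).
Player 1 gets -4 moving first and -3 moving second, so Player 1 prefers to move second.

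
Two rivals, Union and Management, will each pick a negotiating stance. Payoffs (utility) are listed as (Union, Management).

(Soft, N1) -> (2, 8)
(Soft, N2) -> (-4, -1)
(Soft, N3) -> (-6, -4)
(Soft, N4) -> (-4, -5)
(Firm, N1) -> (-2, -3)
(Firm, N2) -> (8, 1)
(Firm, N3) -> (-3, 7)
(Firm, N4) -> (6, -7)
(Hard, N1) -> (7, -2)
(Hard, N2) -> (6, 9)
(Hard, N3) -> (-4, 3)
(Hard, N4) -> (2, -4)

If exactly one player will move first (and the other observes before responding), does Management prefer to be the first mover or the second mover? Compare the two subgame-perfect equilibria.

second

If Union leads: Management's best replies are Soft→N1, Firm→N3, Hard→N2; Union's induced payoffs 2, -3, 6; outcome (Hard, N2), payoffs (6, 9).
If Management leads: Union's best replies are N1→Hard, N2→Firm, N3→Firm, N4→Firm; Management's induced payoffs -2, 1, 7, -7; outcome (Firm, N3), payoffs (-3, 7).
Management gets 7 moving first and 9 moving second, so Management prefers to move second.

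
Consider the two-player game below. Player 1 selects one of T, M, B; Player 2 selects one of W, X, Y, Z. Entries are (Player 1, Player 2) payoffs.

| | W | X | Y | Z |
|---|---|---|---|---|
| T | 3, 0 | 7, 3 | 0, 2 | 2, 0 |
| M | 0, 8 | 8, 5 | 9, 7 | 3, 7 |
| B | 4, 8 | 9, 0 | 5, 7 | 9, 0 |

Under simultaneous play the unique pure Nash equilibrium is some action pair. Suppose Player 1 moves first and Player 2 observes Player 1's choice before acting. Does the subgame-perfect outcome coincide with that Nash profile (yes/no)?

no

Solve by backward induction (Player 1 leads).
- T → Player 2 plays X (best of 0, 3, 2, 0); Player 1 gets 7.
- M → Player 2 plays W (best of 8, 5, 7, 7); Player 1 gets 0.
- B → Player 2 plays W (best of 8, 0, 7, 0); Player 1 gets 4.
Among 7, 0, 4, the best is 7 at T. Subgame-perfect outcome: (T, X) with payoffs (7, 3).
Now find the simultaneous Nash equilibrium.
Player 1's best replies: W→B; X→B; Y→M; Z→B.
Player 2's best replies: T→X; M→W; B→W.
Only (B, W) has each player best-responding; Nash payoffs (4, 8).
Sequential outcome (T, X) differs from the Nash profile (B, W).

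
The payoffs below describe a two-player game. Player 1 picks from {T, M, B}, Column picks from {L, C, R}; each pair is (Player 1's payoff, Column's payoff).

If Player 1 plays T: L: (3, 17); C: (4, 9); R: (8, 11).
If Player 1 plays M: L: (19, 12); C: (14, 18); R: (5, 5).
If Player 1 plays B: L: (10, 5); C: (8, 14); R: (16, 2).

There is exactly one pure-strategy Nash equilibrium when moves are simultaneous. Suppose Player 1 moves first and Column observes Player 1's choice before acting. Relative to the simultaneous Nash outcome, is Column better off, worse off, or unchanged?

unchanged

Work backward from Column's decision.
- T: BR = L, leader payoff 3.
- M: BR = C, leader payoff 14.
- B: BR = C, leader payoff 8.
Among 3, 14, 8, the best is 14 at M. Subgame-perfect outcome: (M, C) with payoffs (14, 18).
Now find the simultaneous Nash equilibrium.
Player 1's best replies: L→M; C→M; R→B.
Column's best replies: T→L; M→C; B→C.
Only (M, C) has each player best-responding; Nash payoffs (14, 18).
Column earns 18 sequentially versus 18 at the Nash outcome: unchanged.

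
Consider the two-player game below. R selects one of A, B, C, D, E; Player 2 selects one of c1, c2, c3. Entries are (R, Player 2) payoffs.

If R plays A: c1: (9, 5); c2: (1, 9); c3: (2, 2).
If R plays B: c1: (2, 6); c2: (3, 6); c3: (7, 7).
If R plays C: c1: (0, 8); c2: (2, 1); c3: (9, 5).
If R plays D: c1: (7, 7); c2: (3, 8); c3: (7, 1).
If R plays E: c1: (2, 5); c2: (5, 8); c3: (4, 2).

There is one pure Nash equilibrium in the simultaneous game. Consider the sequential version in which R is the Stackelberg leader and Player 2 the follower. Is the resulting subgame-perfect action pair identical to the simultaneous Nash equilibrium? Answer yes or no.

Work backward from Player 2's decision.
- A → Player 2 plays c2 (best of 5, 9, 2); R gets 1.
- B → Player 2 plays c3 (best of 6, 6, 7); R gets 7.
- C → Player 2 plays c1 (best of 8, 1, 5); R gets 0.
- D → Player 2 plays c2 (best of 7, 8, 1); R gets 3.
- E → Player 2 plays c2 (best of 5, 8, 2); R gets 5.
Maximizing over 1, 7, 0, 3, 5, R chooses B. Subgame-perfect outcome: (B, c3) with payoffs (7, 7).
Now find the simultaneous Nash equilibrium.
R's best replies: c1→A; c2→E; c3→C.
Player 2's best replies: A→c2; B→c3; C→c1; D→c2; E→c2.
Only (E, c2) has each player best-responding; Nash payoffs (5, 8).
Sequential outcome (B, c3) differs from the Nash profile (E, c2).

no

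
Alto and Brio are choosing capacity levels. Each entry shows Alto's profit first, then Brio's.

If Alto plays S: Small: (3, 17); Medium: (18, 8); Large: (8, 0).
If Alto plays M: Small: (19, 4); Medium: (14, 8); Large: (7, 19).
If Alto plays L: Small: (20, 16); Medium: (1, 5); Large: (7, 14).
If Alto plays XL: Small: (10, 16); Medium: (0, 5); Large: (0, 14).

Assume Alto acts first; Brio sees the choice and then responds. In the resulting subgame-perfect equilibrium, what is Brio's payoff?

16

Work backward from Brio's decision.
- S → Brio plays Small (best of 17, 8, 0); Alto gets 3.
- M → Brio plays Large (best of 4, 8, 19); Alto gets 7.
- L → Brio plays Small (best of 16, 5, 14); Alto gets 20.
- XL → Brio plays Small (best of 16, 5, 14); Alto gets 10.
Alto's induced payoffs are 3, 7, 20, 10, so Alto commits to L. Subgame-perfect outcome: (L, Small) with payoffs (20, 16).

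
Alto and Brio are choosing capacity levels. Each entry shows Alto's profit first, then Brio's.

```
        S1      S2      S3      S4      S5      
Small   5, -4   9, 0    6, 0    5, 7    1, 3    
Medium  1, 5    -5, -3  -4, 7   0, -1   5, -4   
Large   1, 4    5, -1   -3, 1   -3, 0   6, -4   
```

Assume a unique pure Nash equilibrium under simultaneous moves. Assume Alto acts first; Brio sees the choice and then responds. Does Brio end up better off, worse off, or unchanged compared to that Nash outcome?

Work backward from Brio's decision.
- Small: BR = S4, leader payoff 5.
- Medium: BR = S3, leader payoff -4.
- Large: BR = S1, leader payoff 1.
Maximizing over 5, -4, 1, Alto chooses Small. Subgame-perfect outcome: (Small, S4) with payoffs (5, 7).
Under simultaneous play:
Alto's best replies: S1→Small; S2→Small; S3→Small; S4→Small; S5→Large.
Brio's best replies: Small→S4; Medium→S3; Large→S1.
Only (Small, S4) has each player best-responding; Nash payoffs (5, 7).
Brio earns 7 sequentially versus 7 at the Nash outcome: unchanged.

unchanged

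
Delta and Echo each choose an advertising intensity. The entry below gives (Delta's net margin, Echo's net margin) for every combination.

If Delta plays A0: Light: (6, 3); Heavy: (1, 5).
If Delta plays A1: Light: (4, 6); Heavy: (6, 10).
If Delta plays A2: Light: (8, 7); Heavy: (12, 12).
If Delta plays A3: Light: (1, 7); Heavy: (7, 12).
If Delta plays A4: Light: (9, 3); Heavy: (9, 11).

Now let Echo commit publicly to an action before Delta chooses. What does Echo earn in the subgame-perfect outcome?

12

Backward induction with Echo moving first.
- Light: Delta compares 6, 4, 8, 1, 9 and picks A4; Echo would get 3.
- Heavy: Delta compares 1, 6, 12, 7, 9 and picks A2; Echo would get 12.
Among 3, 12, the best is 12 at Heavy. Subgame-perfect outcome: (A2, Heavy) with payoffs (12, 12).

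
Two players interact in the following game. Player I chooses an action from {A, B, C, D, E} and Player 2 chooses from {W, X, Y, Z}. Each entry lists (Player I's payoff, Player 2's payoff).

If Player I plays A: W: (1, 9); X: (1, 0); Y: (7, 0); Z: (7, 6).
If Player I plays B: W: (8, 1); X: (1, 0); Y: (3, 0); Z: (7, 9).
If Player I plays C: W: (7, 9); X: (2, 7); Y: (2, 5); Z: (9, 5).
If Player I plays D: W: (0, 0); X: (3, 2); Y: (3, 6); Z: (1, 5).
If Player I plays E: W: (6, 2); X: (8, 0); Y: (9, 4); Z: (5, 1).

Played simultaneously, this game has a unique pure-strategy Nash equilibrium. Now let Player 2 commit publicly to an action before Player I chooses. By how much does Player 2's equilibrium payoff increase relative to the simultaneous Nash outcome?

1

Player I best-responds to each possible Player 2 move:
- W → Player I plays B (best of 1, 8, 7, 0, 6); Player 2 gets 1.
- X → Player I plays E (best of 1, 1, 2, 3, 8); Player 2 gets 0.
- Y → Player I plays E (best of 7, 3, 2, 3, 9); Player 2 gets 4.
- Z → Player I plays C (best of 7, 7, 9, 1, 5); Player 2 gets 5.
Among 1, 0, 4, 5, the best is 5 at Z. Subgame-perfect outcome: (C, Z) with payoffs (9, 5).
Now find the simultaneous Nash equilibrium.
Player I's best replies: W→B; X→E; Y→E; Z→C.
Player 2's best replies: A→W; B→Z; C→W; D→Y; E→Y.
Only (E, Y) has each player best-responding; Nash payoffs (9, 4).
Player 2's commitment gain: 5 − 4 = 1.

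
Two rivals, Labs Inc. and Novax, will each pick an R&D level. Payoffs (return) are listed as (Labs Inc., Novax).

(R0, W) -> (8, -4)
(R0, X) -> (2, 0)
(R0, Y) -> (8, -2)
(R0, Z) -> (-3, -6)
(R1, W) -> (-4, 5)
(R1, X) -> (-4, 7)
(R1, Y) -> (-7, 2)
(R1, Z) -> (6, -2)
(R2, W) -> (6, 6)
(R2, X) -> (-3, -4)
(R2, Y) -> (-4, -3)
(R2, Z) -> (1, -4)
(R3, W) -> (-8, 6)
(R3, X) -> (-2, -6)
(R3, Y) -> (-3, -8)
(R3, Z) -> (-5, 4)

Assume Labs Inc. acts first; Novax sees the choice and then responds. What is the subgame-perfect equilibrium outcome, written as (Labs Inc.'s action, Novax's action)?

(R2, W)

Work backward from Novax's decision.
- R0 → Novax plays X (best of -4, 0, -2, -6); Labs Inc. gets 2.
- R1 → Novax plays X (best of 5, 7, 2, -2); Labs Inc. gets -4.
- R2 → Novax plays W (best of 6, -4, -3, -4); Labs Inc. gets 6.
- R3 → Novax plays W (best of 6, -6, -8, 4); Labs Inc. gets -8.
Maximizing over 2, -4, 6, -8, Labs Inc. chooses R2. Subgame-perfect outcome: (R2, W) with payoffs (6, 6).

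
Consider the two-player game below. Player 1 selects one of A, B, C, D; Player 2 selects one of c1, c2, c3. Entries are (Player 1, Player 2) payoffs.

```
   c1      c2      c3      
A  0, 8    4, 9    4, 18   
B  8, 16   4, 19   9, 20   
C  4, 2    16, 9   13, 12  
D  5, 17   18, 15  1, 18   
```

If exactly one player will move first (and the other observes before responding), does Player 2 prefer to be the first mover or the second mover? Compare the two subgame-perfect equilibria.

first

If Player 1 leads: Player 2's best replies are A→c3, B→c3, C→c3, D→c3; Player 1's induced payoffs 4, 9, 13, 1; outcome (C, c3), payoffs (13, 12).
If Player 2 leads: Player 1's best replies are c1→B, c2→D, c3→C; Player 2's induced payoffs 16, 15, 12; outcome (B, c1), payoffs (8, 16).
Player 2 gets 16 moving first and 12 moving second, so Player 2 prefers to move first.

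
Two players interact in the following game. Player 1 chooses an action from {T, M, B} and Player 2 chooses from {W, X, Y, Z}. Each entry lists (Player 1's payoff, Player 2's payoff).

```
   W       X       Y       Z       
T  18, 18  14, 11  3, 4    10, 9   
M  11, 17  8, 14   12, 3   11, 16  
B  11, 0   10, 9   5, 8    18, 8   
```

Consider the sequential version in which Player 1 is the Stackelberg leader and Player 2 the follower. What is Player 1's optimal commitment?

T

Player 2 best-responds to each possible Player 1 move:
- T: BR = W, leader payoff 18.
- M: BR = W, leader payoff 11.
- B: BR = X, leader payoff 10.
Player 1's induced payoffs are 18, 11, 10, so Player 1 commits to T. Subgame-perfect outcome: (T, W) with payoffs (18, 18).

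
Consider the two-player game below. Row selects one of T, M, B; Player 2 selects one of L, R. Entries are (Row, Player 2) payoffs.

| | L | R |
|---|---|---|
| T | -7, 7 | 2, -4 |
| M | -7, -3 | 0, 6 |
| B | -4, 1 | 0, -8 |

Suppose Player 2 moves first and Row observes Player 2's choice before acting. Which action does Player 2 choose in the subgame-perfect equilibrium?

Solve by backward induction (Player 2 leads).
- L: BR = B, leader payoff 1.
- R: BR = T, leader payoff -4.
Among 1, -4, the best is 1 at L. Subgame-perfect outcome: (B, L) with payoffs (-4, 1).

L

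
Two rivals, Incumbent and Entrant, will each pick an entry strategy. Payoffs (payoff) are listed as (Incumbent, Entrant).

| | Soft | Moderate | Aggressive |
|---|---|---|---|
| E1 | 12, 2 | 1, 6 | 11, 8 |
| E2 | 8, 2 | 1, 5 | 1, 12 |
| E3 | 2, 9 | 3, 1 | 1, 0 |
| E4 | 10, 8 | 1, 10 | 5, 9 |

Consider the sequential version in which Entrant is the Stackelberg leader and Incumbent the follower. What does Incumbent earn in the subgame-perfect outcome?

11

Solve by backward induction (Entrant leads).
- Soft → Incumbent plays E1 (best of 12, 8, 2, 10); Entrant gets 2.
- Moderate → Incumbent plays E3 (best of 1, 1, 3, 1); Entrant gets 1.
- Aggressive → Incumbent plays E1 (best of 11, 1, 1, 5); Entrant gets 8.
Maximizing over 2, 1, 8, Entrant chooses Aggressive. Subgame-perfect outcome: (E1, Aggressive) with payoffs (11, 8).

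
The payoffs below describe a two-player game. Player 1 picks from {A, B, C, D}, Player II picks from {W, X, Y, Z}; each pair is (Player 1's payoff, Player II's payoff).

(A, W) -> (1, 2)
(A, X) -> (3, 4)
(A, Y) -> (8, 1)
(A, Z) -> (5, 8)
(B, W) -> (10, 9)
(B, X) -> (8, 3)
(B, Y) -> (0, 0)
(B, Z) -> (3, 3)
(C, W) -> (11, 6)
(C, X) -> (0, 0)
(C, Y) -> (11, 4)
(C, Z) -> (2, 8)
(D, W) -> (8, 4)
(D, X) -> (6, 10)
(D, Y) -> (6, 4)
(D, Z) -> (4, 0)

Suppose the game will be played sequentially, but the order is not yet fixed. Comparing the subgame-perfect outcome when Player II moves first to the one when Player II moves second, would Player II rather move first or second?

If Player 1 leads: Player II's best replies are A→Z, B→W, C→Z, D→X; Player 1's induced payoffs 5, 10, 2, 6; outcome (B, W), payoffs (10, 9).
If Player II leads: Player 1's best replies are W→C, X→B, Y→C, Z→A; Player II's induced payoffs 6, 3, 4, 8; outcome (A, Z), payoffs (5, 8).
Player II gets 8 moving first and 9 moving second, so Player II prefers to move second.

second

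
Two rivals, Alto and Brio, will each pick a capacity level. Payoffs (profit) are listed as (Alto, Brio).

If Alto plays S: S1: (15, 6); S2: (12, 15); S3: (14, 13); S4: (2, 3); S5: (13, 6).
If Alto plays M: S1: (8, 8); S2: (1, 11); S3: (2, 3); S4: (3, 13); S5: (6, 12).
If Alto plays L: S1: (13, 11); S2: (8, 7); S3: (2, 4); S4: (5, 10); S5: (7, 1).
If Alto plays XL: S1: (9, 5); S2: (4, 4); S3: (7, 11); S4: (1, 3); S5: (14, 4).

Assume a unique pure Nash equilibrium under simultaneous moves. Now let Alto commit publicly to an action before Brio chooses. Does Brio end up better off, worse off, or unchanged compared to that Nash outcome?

worse off

Work backward from Brio's decision.
- S → Brio plays S2 (best of 6, 15, 13, 3, 6); Alto gets 12.
- M → Brio plays S4 (best of 8, 11, 3, 13, 12); Alto gets 3.
- L → Brio plays S1 (best of 11, 7, 4, 10, 1); Alto gets 13.
- XL → Brio plays S3 (best of 5, 4, 11, 3, 4); Alto gets 7.
Maximizing over 12, 3, 13, 7, Alto chooses L. Subgame-perfect outcome: (L, S1) with payoffs (13, 11).
For the simultaneous game, intersect best replies.
Alto's best replies: S1→S; S2→S; S3→S; S4→L; S5→XL.
Brio's best replies: S→S2; M→S4; L→S1; XL→S3.
Only (S, S2) has each player best-responding; Nash payoffs (12, 15).
Brio earns 11 sequentially versus 15 at the Nash outcome: worse off.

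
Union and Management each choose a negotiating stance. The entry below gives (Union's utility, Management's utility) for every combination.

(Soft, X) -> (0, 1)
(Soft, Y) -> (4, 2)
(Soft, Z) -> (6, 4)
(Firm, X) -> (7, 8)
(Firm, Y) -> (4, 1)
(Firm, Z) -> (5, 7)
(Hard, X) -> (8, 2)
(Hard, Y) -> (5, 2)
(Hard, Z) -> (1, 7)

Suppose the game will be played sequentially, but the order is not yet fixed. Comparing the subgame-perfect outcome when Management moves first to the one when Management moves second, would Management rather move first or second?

If Union leads: Management's best replies are Soft→Z, Firm→X, Hard→Z; Union's induced payoffs 6, 7, 1; outcome (Firm, X), payoffs (7, 8).
If Management leads: Union's best replies are X→Hard, Y→Hard, Z→Soft; Management's induced payoffs 2, 2, 4; outcome (Soft, Z), payoffs (6, 4).
Management gets 4 moving first and 8 moving second, so Management prefers to move second.

second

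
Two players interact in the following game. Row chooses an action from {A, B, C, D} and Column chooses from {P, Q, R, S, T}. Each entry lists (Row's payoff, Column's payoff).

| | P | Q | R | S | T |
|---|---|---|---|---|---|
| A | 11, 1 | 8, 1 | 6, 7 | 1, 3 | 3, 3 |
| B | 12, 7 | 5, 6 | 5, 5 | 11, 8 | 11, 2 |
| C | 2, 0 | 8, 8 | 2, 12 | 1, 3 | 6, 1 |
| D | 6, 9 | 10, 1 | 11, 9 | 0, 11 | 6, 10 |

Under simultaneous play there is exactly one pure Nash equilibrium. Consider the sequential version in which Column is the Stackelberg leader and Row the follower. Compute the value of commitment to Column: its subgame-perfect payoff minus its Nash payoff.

Work backward from Row's decision.
- P: Row compares 11, 12, 2, 6 and picks B; Column would get 7.
- Q: Row compares 8, 5, 8, 10 and picks D; Column would get 1.
- R: Row compares 6, 5, 2, 11 and picks D; Column would get 9.
- S: Row compares 1, 11, 1, 0 and picks B; Column would get 8.
- T: Row compares 3, 11, 6, 6 and picks B; Column would get 2.
Among 7, 1, 9, 8, 2, the best is 9 at R. Subgame-perfect outcome: (D, R) with payoffs (11, 9).
Now find the simultaneous Nash equilibrium.
Row's best replies: P→B; Q→D; R→D; S→B; T→B.
Column's best replies: A→R; B→S; C→R; D→S.
Only (B, S) has each player best-responding; Nash payoffs (11, 8).
Column's commitment gain: 9 − 8 = 1.

1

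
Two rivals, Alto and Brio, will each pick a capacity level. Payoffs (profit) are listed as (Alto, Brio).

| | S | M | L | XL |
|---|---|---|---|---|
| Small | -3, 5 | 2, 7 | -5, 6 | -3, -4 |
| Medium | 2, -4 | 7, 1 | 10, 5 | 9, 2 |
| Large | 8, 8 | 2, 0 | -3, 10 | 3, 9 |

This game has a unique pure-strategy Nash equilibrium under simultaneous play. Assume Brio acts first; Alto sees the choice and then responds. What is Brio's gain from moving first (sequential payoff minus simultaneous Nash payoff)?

3

Solve by backward induction (Brio leads).
- S → Alto plays Large (best of -3, 2, 8); Brio gets 8.
- M → Alto plays Medium (best of 2, 7, 2); Brio gets 1.
- L → Alto plays Medium (best of -5, 10, -3); Brio gets 5.
- XL → Alto plays Medium (best of -3, 9, 3); Brio gets 2.
Among 8, 1, 5, 2, the best is 8 at S. Subgame-perfect outcome: (Large, S) with payoffs (8, 8).
For the simultaneous game, intersect best replies.
Alto's best replies: S→Large; M→Medium; L→Medium; XL→Medium.
Brio's best replies: Small→M; Medium→L; Large→L.
The unique mutual best reply is (Medium, L), giving (10, 5).
Brio's commitment gain: 8 − 5 = 3.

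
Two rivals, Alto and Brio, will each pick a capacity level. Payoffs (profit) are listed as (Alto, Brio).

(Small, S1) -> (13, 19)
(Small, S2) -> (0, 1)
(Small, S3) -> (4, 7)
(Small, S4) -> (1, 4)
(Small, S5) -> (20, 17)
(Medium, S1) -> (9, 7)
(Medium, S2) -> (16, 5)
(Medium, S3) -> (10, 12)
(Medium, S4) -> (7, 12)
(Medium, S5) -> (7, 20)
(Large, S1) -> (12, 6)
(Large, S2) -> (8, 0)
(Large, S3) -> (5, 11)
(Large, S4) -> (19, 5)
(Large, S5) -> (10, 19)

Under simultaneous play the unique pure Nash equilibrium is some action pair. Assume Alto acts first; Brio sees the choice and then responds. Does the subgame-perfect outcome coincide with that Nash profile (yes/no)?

Work backward from Brio's decision.
- Small: BR = S1, leader payoff 13.
- Medium: BR = S5, leader payoff 7.
- Large: BR = S5, leader payoff 10.
Alto's induced payoffs are 13, 7, 10, so Alto commits to Small. Subgame-perfect outcome: (Small, S1) with payoffs (13, 19).
Now find the simultaneous Nash equilibrium.
Alto's best replies: S1→Small; S2→Medium; S3→Medium; S4→Large; S5→Small.
Brio's best replies: Small→S1; Medium→S5; Large→S5.
Only (Small, S1) has each player best-responding; Nash payoffs (13, 19).
Sequential outcome (Small, S1) coincides with the Nash profile (Small, S1).

yes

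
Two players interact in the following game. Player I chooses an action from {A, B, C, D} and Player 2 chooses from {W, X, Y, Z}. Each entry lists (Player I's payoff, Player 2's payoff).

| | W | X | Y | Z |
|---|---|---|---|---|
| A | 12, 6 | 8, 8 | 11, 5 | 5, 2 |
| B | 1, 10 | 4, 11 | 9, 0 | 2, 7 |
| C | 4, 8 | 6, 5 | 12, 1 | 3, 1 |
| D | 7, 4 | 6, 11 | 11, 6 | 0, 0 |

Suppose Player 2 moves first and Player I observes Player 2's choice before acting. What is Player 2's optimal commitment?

X

Player I best-responds to each possible Player 2 move:
- W → Player I plays A (best of 12, 1, 4, 7); Player 2 gets 6.
- X → Player I plays A (best of 8, 4, 6, 6); Player 2 gets 8.
- Y → Player I plays C (best of 11, 9, 12, 11); Player 2 gets 1.
- Z → Player I plays A (best of 5, 2, 3, 0); Player 2 gets 2.
Maximizing over 6, 8, 1, 2, Player 2 chooses X. Subgame-perfect outcome: (A, X) with payoffs (8, 8).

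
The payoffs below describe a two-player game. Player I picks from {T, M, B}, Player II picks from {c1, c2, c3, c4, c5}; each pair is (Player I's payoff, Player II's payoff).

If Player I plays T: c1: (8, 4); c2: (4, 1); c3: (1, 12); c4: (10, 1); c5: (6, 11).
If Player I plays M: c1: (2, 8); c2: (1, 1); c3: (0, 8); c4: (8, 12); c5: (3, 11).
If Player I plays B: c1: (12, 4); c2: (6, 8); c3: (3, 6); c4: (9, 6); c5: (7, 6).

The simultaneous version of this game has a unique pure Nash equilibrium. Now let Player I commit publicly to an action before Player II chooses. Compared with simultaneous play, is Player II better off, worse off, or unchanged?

better off

Backward induction with Player I moving first.
- T → Player II plays c3 (best of 4, 1, 12, 1, 11); Player I gets 1.
- M → Player II plays c4 (best of 8, 1, 8, 12, 11); Player I gets 8.
- B → Player II plays c2 (best of 4, 8, 6, 6, 6); Player I gets 6.
Among 1, 8, 6, the best is 8 at M. Subgame-perfect outcome: (M, c4) with payoffs (8, 12).
Now find the simultaneous Nash equilibrium.
Player I's best replies: c1→B; c2→B; c3→B; c4→T; c5→B.
Player II's best replies: T→c3; M→c4; B→c2.
Only (B, c2) has each player best-responding; Nash payoffs (6, 8).
Player II earns 12 sequentially versus 8 at the Nash outcome: better off.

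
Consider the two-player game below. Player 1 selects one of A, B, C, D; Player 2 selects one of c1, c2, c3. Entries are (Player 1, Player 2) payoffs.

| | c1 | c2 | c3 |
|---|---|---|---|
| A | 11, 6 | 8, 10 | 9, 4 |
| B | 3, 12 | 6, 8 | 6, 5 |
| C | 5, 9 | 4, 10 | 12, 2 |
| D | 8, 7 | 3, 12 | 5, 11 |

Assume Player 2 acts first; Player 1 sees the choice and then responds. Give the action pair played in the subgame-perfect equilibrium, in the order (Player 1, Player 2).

(A, c2)

Solve by backward induction (Player 2 leads).
- c1: BR = A, leader payoff 6.
- c2: BR = A, leader payoff 10.
- c3: BR = C, leader payoff 2.
Among 6, 10, 2, the best is 10 at c2. Subgame-perfect outcome: (A, c2) with payoffs (8, 10).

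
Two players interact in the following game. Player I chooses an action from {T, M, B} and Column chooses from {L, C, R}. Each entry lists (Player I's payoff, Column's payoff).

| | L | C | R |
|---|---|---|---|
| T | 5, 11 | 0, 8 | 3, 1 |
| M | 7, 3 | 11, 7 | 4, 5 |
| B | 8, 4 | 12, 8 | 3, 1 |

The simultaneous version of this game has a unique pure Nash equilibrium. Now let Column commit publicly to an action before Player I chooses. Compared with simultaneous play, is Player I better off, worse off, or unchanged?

Solve by backward induction (Column leads).
- L: Player I compares 5, 7, 8 and picks B; Column would get 4.
- C: Player I compares 0, 11, 12 and picks B; Column would get 8.
- R: Player I compares 3, 4, 3 and picks M; Column would get 5.
Among 4, 8, 5, the best is 8 at C. Subgame-perfect outcome: (B, C) with payoffs (12, 8).
Under simultaneous play:
Player I's best replies: L→B; C→B; R→M.
Column's best replies: T→L; M→C; B→C.
The unique mutual best reply is (B, C), giving (12, 8).
Player I earns 12 sequentially versus 12 at the Nash outcome: unchanged.

unchanged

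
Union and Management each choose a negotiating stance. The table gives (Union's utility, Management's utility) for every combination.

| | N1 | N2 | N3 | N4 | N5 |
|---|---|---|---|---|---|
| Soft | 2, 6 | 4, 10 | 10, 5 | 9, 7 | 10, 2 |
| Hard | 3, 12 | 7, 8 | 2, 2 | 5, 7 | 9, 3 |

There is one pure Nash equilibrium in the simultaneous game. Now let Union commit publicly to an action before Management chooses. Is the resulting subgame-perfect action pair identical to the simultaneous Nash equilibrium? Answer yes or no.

Work backward from Management's decision.
- Soft → Management plays N2 (best of 6, 10, 5, 7, 2); Union gets 4.
- Hard → Management plays N1 (best of 12, 8, 2, 7, 3); Union gets 3.
Maximizing over 4, 3, Union chooses Soft. Subgame-perfect outcome: (Soft, N2) with payoffs (4, 10).
Under simultaneous play:
Union's best replies: N1→Hard; N2→Hard; N3→Soft; N4→Soft; N5→Soft.
Management's best replies: Soft→N2; Hard→N1.
Only (Hard, N1) has each player best-responding; Nash payoffs (3, 12).
Sequential outcome (Soft, N2) differs from the Nash profile (Hard, N1).

no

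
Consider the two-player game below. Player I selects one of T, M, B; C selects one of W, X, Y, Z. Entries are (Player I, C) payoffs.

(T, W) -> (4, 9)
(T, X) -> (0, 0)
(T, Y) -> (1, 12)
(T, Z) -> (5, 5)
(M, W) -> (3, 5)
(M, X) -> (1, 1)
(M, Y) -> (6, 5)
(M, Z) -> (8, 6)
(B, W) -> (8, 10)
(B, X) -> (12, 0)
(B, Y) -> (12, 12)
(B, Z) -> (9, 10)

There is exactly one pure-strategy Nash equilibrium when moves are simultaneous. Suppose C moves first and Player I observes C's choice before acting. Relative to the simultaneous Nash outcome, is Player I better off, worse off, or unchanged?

Work backward from Player I's decision.
- W: BR = B, leader payoff 10.
- X: BR = B, leader payoff 0.
- Y: BR = B, leader payoff 12.
- Z: BR = B, leader payoff 10.
Maximizing over 10, 0, 12, 10, C chooses Y. Subgame-perfect outcome: (B, Y) with payoffs (12, 12).
For the simultaneous game, intersect best replies.
Player I's best replies: W→B; X→B; Y→B; Z→B.
C's best replies: T→Y; M→Z; B→Y.
The unique mutual best reply is (B, Y), giving (12, 12).
Player I earns 12 sequentially versus 12 at the Nash outcome: unchanged.

unchanged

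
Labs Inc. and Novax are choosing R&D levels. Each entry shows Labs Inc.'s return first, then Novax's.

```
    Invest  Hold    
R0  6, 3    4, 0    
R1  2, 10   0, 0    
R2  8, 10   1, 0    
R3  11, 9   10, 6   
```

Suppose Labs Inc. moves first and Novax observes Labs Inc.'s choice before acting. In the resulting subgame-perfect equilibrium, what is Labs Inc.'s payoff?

11

Work backward from Novax's decision.
- R0 → Novax plays Invest (best of 3, 0); Labs Inc. gets 6.
- R1 → Novax plays Invest (best of 10, 0); Labs Inc. gets 2.
- R2 → Novax plays Invest (best of 10, 0); Labs Inc. gets 8.
- R3 → Novax plays Invest (best of 9, 6); Labs Inc. gets 11.
Labs Inc.'s induced payoffs are 6, 2, 8, 11, so Labs Inc. commits to R3. Subgame-perfect outcome: (R3, Invest) with payoffs (11, 9).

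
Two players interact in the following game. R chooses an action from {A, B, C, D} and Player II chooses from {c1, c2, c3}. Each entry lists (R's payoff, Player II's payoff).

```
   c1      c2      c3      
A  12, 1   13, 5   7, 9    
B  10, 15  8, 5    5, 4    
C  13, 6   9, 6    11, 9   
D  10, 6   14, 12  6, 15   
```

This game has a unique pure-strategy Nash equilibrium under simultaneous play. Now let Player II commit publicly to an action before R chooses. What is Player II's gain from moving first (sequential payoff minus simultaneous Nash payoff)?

3

Solve by backward induction (Player II leads).
- c1: R compares 12, 10, 13, 10 and picks C; Player II would get 6.
- c2: R compares 13, 8, 9, 14 and picks D; Player II would get 12.
- c3: R compares 7, 5, 11, 6 and picks C; Player II would get 9.
Player II's induced payoffs are 6, 12, 9, so Player II commits to c2. Subgame-perfect outcome: (D, c2) with payoffs (14, 12).
For the simultaneous game, intersect best replies.
R's best replies: c1→C; c2→D; c3→C.
Player II's best replies: A→c3; B→c1; C→c3; D→c3.
Only (C, c3) has each player best-responding; Nash payoffs (11, 9).
Player II's commitment gain: 12 − 9 = 3.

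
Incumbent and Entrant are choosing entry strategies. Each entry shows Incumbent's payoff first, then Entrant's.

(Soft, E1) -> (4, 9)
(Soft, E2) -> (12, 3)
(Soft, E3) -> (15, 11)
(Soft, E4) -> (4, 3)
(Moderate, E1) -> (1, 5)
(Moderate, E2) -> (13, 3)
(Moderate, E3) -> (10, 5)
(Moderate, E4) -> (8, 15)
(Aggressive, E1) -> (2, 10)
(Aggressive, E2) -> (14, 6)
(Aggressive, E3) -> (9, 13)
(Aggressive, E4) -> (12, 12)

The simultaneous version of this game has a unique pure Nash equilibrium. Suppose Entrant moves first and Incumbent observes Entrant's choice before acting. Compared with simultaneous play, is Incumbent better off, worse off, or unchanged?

worse off

Backward induction with Entrant moving first.
- E1: BR = Soft, leader payoff 9.
- E2: BR = Aggressive, leader payoff 6.
- E3: BR = Soft, leader payoff 11.
- E4: BR = Aggressive, leader payoff 12.
Among 9, 6, 11, 12, the best is 12 at E4. Subgame-perfect outcome: (Aggressive, E4) with payoffs (12, 12).
For the simultaneous game, intersect best replies.
Incumbent's best replies: E1→Soft; E2→Aggressive; E3→Soft; E4→Aggressive.
Entrant's best replies: Soft→E3; Moderate→E4; Aggressive→E3.
The unique mutual best reply is (Soft, E3), giving (15, 11).
Incumbent earns 12 sequentially versus 15 at the Nash outcome: worse off.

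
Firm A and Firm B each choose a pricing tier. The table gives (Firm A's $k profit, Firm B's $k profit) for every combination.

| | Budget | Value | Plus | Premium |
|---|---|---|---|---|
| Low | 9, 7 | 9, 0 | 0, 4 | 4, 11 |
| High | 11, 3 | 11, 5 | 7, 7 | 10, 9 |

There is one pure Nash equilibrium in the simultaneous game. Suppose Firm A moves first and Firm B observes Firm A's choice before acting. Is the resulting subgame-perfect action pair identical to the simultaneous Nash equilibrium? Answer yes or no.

yes

Work backward from Firm B's decision.
- Low: Firm B compares 7, 0, 4, 11 and picks Premium; Firm A would get 4.
- High: Firm B compares 3, 5, 7, 9 and picks Premium; Firm A would get 10.
Maximizing over 4, 10, Firm A chooses High. Subgame-perfect outcome: (High, Premium) with payoffs (10, 9).
Under simultaneous play:
Firm A's best replies: Budget→High; Value→High; Plus→High; Premium→High.
Firm B's best replies: Low→Premium; High→Premium.
Only (High, Premium) has each player best-responding; Nash payoffs (10, 9).
Sequential outcome (High, Premium) coincides with the Nash profile (High, Premium).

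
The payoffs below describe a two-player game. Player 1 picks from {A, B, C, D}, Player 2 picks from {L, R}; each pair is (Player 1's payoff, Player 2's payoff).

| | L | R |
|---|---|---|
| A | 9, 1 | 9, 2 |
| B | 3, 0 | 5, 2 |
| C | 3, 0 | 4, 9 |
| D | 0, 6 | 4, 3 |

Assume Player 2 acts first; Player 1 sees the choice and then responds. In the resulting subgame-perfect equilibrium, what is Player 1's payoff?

9

Solve by backward induction (Player 2 leads).
- L → Player 1 plays A (best of 9, 3, 3, 0); Player 2 gets 1.
- R → Player 1 plays A (best of 9, 5, 4, 4); Player 2 gets 2.
Player 2's induced payoffs are 1, 2, so Player 2 commits to R. Subgame-perfect outcome: (A, R) with payoffs (9, 2).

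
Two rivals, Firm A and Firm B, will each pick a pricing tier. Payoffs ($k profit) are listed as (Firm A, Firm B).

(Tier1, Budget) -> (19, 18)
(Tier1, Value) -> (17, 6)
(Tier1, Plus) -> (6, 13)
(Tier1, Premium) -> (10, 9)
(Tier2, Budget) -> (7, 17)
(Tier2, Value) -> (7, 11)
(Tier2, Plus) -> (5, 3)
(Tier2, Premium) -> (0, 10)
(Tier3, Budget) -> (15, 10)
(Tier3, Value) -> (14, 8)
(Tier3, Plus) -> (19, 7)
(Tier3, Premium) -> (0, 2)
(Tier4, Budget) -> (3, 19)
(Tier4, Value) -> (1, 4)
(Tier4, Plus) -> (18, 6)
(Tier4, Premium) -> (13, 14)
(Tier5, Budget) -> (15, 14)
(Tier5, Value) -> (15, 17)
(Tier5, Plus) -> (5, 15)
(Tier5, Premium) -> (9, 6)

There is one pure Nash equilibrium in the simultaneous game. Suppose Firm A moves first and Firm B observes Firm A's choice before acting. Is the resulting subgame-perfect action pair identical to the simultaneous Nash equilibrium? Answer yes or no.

yes

Solve by backward induction (Firm A leads).
- Tier1: Firm B compares 18, 6, 13, 9 and picks Budget; Firm A would get 19.
- Tier2: Firm B compares 17, 11, 3, 10 and picks Budget; Firm A would get 7.
- Tier3: Firm B compares 10, 8, 7, 2 and picks Budget; Firm A would get 15.
- Tier4: Firm B compares 19, 4, 6, 14 and picks Budget; Firm A would get 3.
- Tier5: Firm B compares 14, 17, 15, 6 and picks Value; Firm A would get 15.
Among 19, 7, 15, 3, 15, the best is 19 at Tier1. Subgame-perfect outcome: (Tier1, Budget) with payoffs (19, 18).
Now find the simultaneous Nash equilibrium.
Firm A's best replies: Budget→Tier1; Value→Tier1; Plus→Tier3; Premium→Tier4.
Firm B's best replies: Tier1→Budget; Tier2→Budget; Tier3→Budget; Tier4→Budget; Tier5→Value.
The unique mutual best reply is (Tier1, Budget), giving (19, 18).
Sequential outcome (Tier1, Budget) coincides with the Nash profile (Tier1, Budget).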